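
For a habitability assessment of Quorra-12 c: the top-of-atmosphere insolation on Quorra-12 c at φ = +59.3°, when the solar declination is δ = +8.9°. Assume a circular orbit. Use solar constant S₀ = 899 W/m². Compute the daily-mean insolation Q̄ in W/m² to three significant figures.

Q̄ ≈ 209 W/m²

cos H₀ = −tan(+59.3°) tan(+8.900°) = -0.2637, H₀ = 1.8377 rad.
Bracket: H₀ sin φ sin δ + cos φ cos δ sin H₀ = 1.8377×0.85985×0.15471 + 0.51054×0.98796×0.96459 = 0.244464 + 0.486533 = 0.730997.
Q̄ = (S₀/π) × [bracket] = (899/π) × 0.730997 = 209.2 W/m².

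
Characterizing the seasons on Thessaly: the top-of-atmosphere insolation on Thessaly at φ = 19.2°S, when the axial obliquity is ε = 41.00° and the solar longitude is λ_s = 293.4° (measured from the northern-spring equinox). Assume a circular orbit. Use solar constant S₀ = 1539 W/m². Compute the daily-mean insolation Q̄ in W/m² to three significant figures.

Solar declination: sin δ = sin ε · sin λ_s = sin 41.00° × sin 293.4° = -0.60210, so δ = -37.021°.
cos H₀ = −tan(-19.2°) tan(-37.021°) = -0.2626, H₀ = 1.8365 rad.
Bracket: H₀ sin φ sin δ + cos φ cos δ sin H₀ = 1.8365×-0.32887×-0.60210 + 0.94438×0.79842×0.96490 = 0.363650 + 0.727546 = 1.091196.
Q̄ = (S₀/π) × [bracket] = (1539/π) × 1.091196 = 534.6 W/m².

Q̄ ≈ 535 W/m²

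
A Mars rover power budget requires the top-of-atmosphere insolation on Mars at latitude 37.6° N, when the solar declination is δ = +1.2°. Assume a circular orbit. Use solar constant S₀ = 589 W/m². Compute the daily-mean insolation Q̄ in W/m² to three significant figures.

cos H₀ = −tan(+37.6°) tan(+1.200°) = -0.0161, H₀ = 1.5869 rad.
Bracket: H₀ sin φ sin δ + cos φ cos δ sin H₀ = 1.5869×0.61015×0.02094 + 0.79229×0.99978×0.99987 = 0.020275 + 0.792013 = 0.812288.
Q̄ = (S₀/π) × [bracket] = (589/π) × 0.812288 = 152.3 W/m².

Q̄ ≈ 152 W/m²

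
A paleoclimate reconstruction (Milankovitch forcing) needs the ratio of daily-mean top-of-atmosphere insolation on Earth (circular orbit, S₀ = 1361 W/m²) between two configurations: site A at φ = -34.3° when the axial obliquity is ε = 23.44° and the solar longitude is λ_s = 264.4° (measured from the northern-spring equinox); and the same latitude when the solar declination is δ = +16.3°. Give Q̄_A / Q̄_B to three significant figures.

— Configuration A (φ=-34.3°):
Solar declination: sin δ = sin ε · sin λ_s = sin 23.44° × sin 264.4° = -0.39589, so δ = -23.321°.
cos H₀ = −tan(-34.3°) tan(-23.321°) = -0.2941, H₀ = 1.8693 rad.
Bracket: H₀ sin φ sin δ + cos φ cos δ sin H₀ = 1.8693×-0.56353×-0.39589 + 0.82610×0.91830×0.95578 = 0.417033 + 0.725062 = 1.142095.
Q̄ = (S₀/π) × [bracket] = (1361/π) × 1.142095 = 494.78 W/m².
— Configuration B (φ=-34.3°):
cos H₀ = −tan(-34.3°) tan(+16.300°) = 0.1995, H₀ = 1.3700 rad.
Bracket: H₀ sin φ sin δ + cos φ cos δ sin H₀ = 1.3700×-0.56353×0.28067 + 0.82610×0.95981×0.97990 = -0.216687 + 0.776962 = 0.560275.
Q̄ = (S₀/π) × [bracket] = (1361/π) × 0.560275 = 242.72 W/m².
Ratio Q̄_A / Q̄_B = 494.78 / 242.72 = 2.038.

Q̄_A / Q̄_B ≈ 2.04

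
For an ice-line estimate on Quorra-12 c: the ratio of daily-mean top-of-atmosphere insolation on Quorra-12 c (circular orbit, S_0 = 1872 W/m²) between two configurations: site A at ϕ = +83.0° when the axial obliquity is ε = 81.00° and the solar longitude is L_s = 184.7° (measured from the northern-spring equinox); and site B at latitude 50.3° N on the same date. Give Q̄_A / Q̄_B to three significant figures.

Q̄_A / Q̄_B ≈ 0.0424

— Configuration A (ϕ=+83.0°):
Solar declination: sin δ = sin ε · sin L_s = sin 81.00° × sin 184.7° = -0.08093, so δ = -4.642°.
cos h₀ = −tan(+83.0°) tan(-4.642°) = 0.6613, h₀ = 0.8483 rad.
Bracket: h₀ sin ϕ sin δ + cos ϕ cos δ sin h₀ = 0.8483×0.99255×-0.08093 + 0.12187×0.99672×0.75013 = -0.068141 + 0.091118 = 0.022977.
Q̄ = (S_0/π) × [bracket] = (1872/π) × 0.022977 = 13.691 W/m².
— Configuration B (ϕ=+50.3°):
cos h₀ = −tan(+50.3°) tan(-4.642°) = 0.0978, h₀ = 1.4728 rad.
Bracket: h₀ sin ϕ sin δ + cos ϕ cos δ sin h₀ = 1.4728×0.76940×-0.08093 + 0.63877×0.99672×0.99521 = -0.091708 + 0.633625 = 0.541917.
Q̄ = (S_0/π) × [bracket] = (1872/π) × 0.541917 = 322.92 W/m².
Ratio Q̄_A / Q̄_B = 13.691 / 322.92 = 0.04240.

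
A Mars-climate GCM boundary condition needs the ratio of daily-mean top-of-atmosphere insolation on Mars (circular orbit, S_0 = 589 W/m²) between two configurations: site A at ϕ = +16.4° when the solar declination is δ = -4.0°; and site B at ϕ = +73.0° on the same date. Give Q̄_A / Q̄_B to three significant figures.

Q̄_A / Q̄_B ≈ 4.76

— Configuration A (ϕ=+16.4°):
cos h₀ = −tan(+16.4°) tan(-4.000°) = 0.0206, h₀ = 1.5502 rad.
Bracket: h₀ sin ϕ sin δ + cos ϕ cos δ sin h₀ = 1.5502×0.28234×-0.06976 + 0.95931×0.99756×0.99979 = -0.030533 + 0.956768 = 0.926235.
Q̄ = (S_0/π) × [bracket] = (589/π) × 0.926235 = 173.65 W/m².
— Configuration B (ϕ=+73.0°):
cos h₀ = −tan(+73.0°) tan(-4.000°) = 0.2287, h₀ = 1.3400 rad.
Bracket: h₀ sin ϕ sin δ + cos ϕ cos δ sin h₀ = 1.3400×0.95630×-0.06976 + 0.29237×0.99756×0.97349 = -0.089393 + 0.283925 = 0.194532.
Q̄ = (S_0/π) × [bracket] = (589/π) × 0.194532 = 36.472 W/m².
Ratio Q̄_A / Q̄_B = 173.65 / 36.472 = 4.761.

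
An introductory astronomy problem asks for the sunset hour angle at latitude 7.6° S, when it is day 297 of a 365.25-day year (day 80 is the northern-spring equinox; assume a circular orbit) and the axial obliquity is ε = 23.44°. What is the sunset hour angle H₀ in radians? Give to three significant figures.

Solar longitude: λ_s = 360° × (297 − 80)/365.25 = 213.881°.
sin δ = sin 23.44° × sin 213.881° = -0.22175, so δ = -12.812°.
cos H₀ = −tan φ · tan δ = −tan(-7.6°) × tan(-12.812°) = -0.0303, so H₀ = 1.6011 rad = 91.74°.

H₀ = 1.60 rad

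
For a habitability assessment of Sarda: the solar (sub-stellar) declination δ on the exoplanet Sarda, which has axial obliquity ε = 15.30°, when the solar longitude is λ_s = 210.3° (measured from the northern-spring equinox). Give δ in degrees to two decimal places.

sin δ = sin ε · sin λ_s = sin 15.30° × sin 210.3° = -0.133131.
δ = arcsin(-0.133131) = -7.65°.

δ = -7.65°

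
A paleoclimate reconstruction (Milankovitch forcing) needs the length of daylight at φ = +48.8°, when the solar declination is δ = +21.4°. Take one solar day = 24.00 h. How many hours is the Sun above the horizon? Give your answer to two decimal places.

15.55 h

cos H₀ = −tan φ · tan δ = −tan(+48.8°) × tan(+21.400°) = -0.4477, so H₀ = 2.0349 rad = 116.59°.
Daylight = 2H₀/(2π) × 24.00 h = (2.0349/π) × 24.00 = 15.55 h.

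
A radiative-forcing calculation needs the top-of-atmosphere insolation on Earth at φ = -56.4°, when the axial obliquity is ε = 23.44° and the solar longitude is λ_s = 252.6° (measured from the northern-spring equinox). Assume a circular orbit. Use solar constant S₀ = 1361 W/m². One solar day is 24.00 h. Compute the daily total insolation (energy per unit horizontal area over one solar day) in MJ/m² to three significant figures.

Solar declination: sin δ = sin ε · sin λ_s = sin 23.44° × sin 252.6° = -0.37959, so δ = -22.308°.
cos H₀ = −tan(-56.4°) tan(-22.308°) = -0.6175, H₀ = 2.2364 rad.
Bracket: H₀ sin φ sin δ + cos φ cos δ sin H₀ = 2.2364×-0.83292×-0.37959 + 0.55339×0.92516×0.78654 = 0.707078 + 0.402688 = 1.109766.
Q̄ = (S₀/π) × [bracket] = (1361/π) × 1.109766 = 480.77 W/m².
Daily total = Q̄ × 24.00 h × 3600 s/h = 480.77 × 24.00 × 3600 / 10⁶ = 41.54 MJ/m².

41.5 MJ/m²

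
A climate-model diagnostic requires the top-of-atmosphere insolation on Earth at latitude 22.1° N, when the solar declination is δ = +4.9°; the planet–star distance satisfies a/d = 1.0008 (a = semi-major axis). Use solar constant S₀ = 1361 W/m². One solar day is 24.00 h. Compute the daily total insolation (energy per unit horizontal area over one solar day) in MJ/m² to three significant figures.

cos H₀ = −tan(+22.1°) tan(+4.900°) = -0.0348, H₀ = 1.6056 rad.
Bracket: H₀ sin φ sin δ + cos φ cos δ sin H₀ = 1.6056×0.37622×0.08542 + 0.92653×0.99635×0.99939 = 0.051599 + 0.922585 = 0.974184.
Inverse-square distance factor (a/d)² = 1.0008² = 1.001601.
Q̄ = (S₀/π) × 1.001601 × [bracket] = (1361/π) × 1.001601 × 0.974184 = 422.71 W/m².
Daily total = Q̄ × 24.00 h × 3600 s/h = 422.71 × 24.00 × 3600 / 10⁶ = 36.52 MJ/m².

36.5 MJ/m²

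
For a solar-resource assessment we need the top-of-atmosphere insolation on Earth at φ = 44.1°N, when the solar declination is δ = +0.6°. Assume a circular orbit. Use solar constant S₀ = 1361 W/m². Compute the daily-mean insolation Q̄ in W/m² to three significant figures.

Q̄ ≈ 316 W/m²

cos H₀ = −tan(+44.1°) tan(+0.600°) = -0.0101, H₀ = 1.5809 rad.
Bracket: H₀ sin φ sin δ + cos φ cos δ sin H₀ = 1.5809×0.69591×0.01047 + 0.71813×0.99995×0.99995 = 0.011519 + 0.718058 = 0.729577.
Q̄ = (S₀/π) × [bracket] = (1361/π) × 0.729577 = 316.1 W/m².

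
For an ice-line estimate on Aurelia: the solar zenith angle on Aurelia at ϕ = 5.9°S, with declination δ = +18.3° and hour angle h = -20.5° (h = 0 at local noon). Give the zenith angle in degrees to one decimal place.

θ_z = 31.5°

cos θ_z = sin ϕ sin δ + cos ϕ cos δ cos h = -0.032276 + 0.884590 = 0.852314.
θ_z = arccos(0.852314) = 31.5°.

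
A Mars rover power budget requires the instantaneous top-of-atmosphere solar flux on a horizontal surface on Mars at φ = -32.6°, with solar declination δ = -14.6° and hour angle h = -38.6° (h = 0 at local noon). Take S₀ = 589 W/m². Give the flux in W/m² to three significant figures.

cos θ_z = sin φ sin δ + cos φ cos δ cos h = 0.135808 + 0.637134 = 0.772942.
Flux = S₀ · cos θ_z = 589 × 0.772942 = 455.3 W/m².

455 W/m²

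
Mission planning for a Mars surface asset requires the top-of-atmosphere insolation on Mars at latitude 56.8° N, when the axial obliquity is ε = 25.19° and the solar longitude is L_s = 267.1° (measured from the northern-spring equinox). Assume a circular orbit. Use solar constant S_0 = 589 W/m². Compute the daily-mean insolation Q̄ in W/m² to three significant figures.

Q̄ ≈ 13.3 W/m²

Solar declination: sin δ = sin ε · sin L_s = sin 25.19° × sin 267.1° = -0.42508, so δ = -25.155°.
cos h₀ = −tan(+56.8°) tan(-25.155°) = 0.7176, h₀ = 0.7704 rad.
Bracket: h₀ sin ϕ sin δ + cos ϕ cos δ sin h₀ = 0.7704×0.83676×-0.42508 + 0.54756×0.90516×0.69641 = -0.274024 + 0.345161 = 0.071137.
Q̄ = (S_0/π) × [bracket] = (589/π) × 0.071137 = 13.34 W/m².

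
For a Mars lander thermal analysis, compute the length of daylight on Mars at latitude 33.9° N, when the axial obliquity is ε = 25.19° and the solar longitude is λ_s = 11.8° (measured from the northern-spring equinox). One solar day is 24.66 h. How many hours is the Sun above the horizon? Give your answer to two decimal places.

Solar declination: sin δ = sin ε · sin λ_s = sin 25.19° × sin 11.8° = 0.08704, so δ = +4.993°.
cos H₀ = −tan φ · tan δ = −tan(+33.9°) × tan(+4.993°) = -0.0587, so H₀ = 1.6295 rad = 93.37°.
Daylight = 2H₀/(2π) × 24.66 h = (1.6295/π) × 24.66 = 12.79 h.

12.79 h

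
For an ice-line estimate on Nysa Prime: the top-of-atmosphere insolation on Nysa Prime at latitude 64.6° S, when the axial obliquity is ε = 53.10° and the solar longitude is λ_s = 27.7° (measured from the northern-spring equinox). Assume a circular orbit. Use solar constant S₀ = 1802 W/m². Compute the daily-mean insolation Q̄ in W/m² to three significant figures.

Solar declination: sin δ = sin ε · sin λ_s = sin 53.10° × sin 27.7° = 0.37173, so δ = +21.822°.
cos H₀ = −tan(-64.6°) tan(+21.822°) = 0.8433, H₀ = 0.5674 rad.
Bracket: H₀ sin φ sin δ + cos φ cos δ sin H₀ = 0.5674×-0.90334×0.37173 + 0.42894×0.92834×0.53747 = -0.190532 + 0.214022 = 0.023490.
Q̄ = (S₀/π) × [bracket] = (1802/π) × 0.023490 = 13.47 W/m².

Q̄ ≈ 13.5 W/m²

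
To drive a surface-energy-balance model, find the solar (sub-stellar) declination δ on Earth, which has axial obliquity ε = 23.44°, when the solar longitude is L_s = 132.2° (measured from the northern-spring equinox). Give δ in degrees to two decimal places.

sin δ = sin ε · sin L_s = sin 23.44° × sin 132.2° = 0.294684.
δ = arcsin(0.294684) = +17.14°.

δ = +17.14°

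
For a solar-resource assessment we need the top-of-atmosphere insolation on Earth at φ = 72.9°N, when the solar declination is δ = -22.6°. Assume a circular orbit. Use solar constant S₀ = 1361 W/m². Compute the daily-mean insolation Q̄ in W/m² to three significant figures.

cos H₀ = −tan(+72.9°) tan(-22.600°) = 1.3531 ≥ 1 ⇒ polar night, H₀ = 0 and Q̄ = 0.

Q̄ ≈ 0.00 W/m²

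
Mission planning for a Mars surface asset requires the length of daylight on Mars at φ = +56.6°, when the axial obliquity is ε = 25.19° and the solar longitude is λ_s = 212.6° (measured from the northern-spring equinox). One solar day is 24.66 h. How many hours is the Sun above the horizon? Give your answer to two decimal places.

Solar declination: sin δ = sin ε · sin λ_s = sin 25.19° × sin 212.6° = -0.22931, so δ = -13.257°.
cos H₀ = −tan φ · tan δ = −tan(+56.6°) × tan(-13.257°) = 0.3573, so H₀ = 1.2054 rad = 69.07°.
Daylight = 2H₀/(2π) × 24.66 h = (1.2054/π) × 24.66 = 9.46 h.

9.46 h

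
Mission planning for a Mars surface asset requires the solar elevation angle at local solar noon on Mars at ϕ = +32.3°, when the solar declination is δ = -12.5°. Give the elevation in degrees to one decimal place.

At local noon the hour angle is zero, so the zenith angle equals |ϕ − δ| = |+32.3° − (-12.500°)| = 44.800°.
Elevation = 90° − 44.800° = 45.2°.

45.2°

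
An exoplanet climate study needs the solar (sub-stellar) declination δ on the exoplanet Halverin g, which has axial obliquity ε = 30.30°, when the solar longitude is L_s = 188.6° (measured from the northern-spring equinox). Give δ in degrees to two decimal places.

sin δ = sin ε · sin L_s = sin 30.30° × sin 188.6° = -0.075445.
δ = arcsin(-0.075445) = -4.33°.

δ = -4.33°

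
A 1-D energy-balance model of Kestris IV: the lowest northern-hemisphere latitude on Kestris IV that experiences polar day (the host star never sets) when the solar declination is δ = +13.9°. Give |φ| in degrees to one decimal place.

|φ| = 76.1°

Polar day requires cos H₀ = −tan φ tan δ ≤ −1, i.e. tan φ tan δ ≥ 1.
The boundary is |tan φ| · |tan δ| = 1, so |φ| = 90° − |δ| = 90° − 13.9° = 76.1° in the northern hemisphere.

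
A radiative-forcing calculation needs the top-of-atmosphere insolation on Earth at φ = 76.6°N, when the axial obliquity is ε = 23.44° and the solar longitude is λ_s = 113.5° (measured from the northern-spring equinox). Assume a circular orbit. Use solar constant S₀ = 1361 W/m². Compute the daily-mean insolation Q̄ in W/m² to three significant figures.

Solar declination: sin δ = sin ε · sin λ_s = sin 23.44° × sin 113.5° = 0.36480, so δ = +21.395°.
cos H₀ = −tan(+76.6°) tan(+21.395°) = -1.6446 ≤ −1 ⇒ polar day, H₀ = π.
Bracket: H₀ sin φ sin δ + cos φ cos δ sin H₀ = 3.1416×0.97278×0.36480 + 0.23175×0.93109×0.00000 = 1.114860 + 0.000000 = 1.114860.
Q̄ = (S₀/π) × [bracket] = (1361/π) × 1.114860 = 483.0 W/m².

Q̄ ≈ 483 W/m²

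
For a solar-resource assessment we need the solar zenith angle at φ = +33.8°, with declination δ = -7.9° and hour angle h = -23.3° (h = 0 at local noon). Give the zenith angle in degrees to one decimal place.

cos θ_z = sin φ sin δ + cos φ cos δ cos h = -0.076460 + 0.755971 = 0.679511.
θ_z = arccos(0.679511) = 47.2°.

θ_z = 47.2°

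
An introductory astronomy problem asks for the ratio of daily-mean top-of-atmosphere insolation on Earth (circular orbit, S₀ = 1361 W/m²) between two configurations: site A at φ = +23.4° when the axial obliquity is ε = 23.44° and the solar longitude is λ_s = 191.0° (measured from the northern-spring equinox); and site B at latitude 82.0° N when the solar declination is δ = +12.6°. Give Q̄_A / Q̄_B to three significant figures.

— Configuration A (φ=+23.4°):
Solar declination: sin δ = sin ε · sin λ_s = sin 23.44° × sin 191.0° = -0.07590, so δ = -4.353°.
cos H₀ = −tan(+23.4°) tan(-4.353°) = 0.0329, H₀ = 1.5378 rad.
Bracket: H₀ sin φ sin δ + cos φ cos δ sin H₀ = 1.5378×0.39715×-0.07590 + 0.91775×0.99712×0.99946 = -0.046355 + 0.914613 = 0.868258.
Q̄ = (S₀/π) × [bracket] = (1361/π) × 0.868258 = 376.15 W/m².
— Configuration B (φ=+82.0°):
cos H₀ = −tan(+82.0°) tan(+12.600°) = -1.5905 ≤ −1 ⇒ polar day, H₀ = π.
Bracket: H₀ sin φ sin δ + cos φ cos δ sin H₀ = 3.1416×0.99027×0.21814 + 0.13917×0.97592×0.00000 = 0.678641 + 0.000000 = 0.678641.
Q̄ = (S₀/π) × [bracket] = (1361/π) × 0.678641 = 294.00 W/m².
Ratio Q̄_A / Q̄_B = 376.15 / 294.00 = 1.279.

Q̄_A / Q̄_B ≈ 1.28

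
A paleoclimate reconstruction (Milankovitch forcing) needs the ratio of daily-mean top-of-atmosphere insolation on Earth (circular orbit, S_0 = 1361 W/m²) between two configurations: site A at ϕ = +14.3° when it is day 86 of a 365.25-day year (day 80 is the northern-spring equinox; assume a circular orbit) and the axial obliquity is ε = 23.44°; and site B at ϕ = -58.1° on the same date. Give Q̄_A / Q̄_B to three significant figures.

— Configuration A (ϕ=+14.3°):
Solar longitude: L_s = 360° × (86 − 80)/365.25 = 5.914°.
sin δ = sin 23.44° × sin 5.914° = 0.04098, so δ = +2.349°.
cos h₀ = −tan(+14.3°) tan(+2.349°) = -0.0105, h₀ = 1.5813 rad.
Bracket: h₀ sin ϕ sin δ + cos ϕ cos δ sin h₀ = 1.5813×0.24700×0.04098 + 0.96902×0.99916×0.99995 = 0.016006 + 0.968158 = 0.984164.
Q̄ = (S_0/π) × [bracket] = (1361/π) × 0.984164 = 426.36 W/m².
— Configuration B (ϕ=-58.1°):
cos h₀ = −tan(-58.1°) tan(+2.349°) = 0.0659, h₀ = 1.5048 rad.
Bracket: h₀ sin ϕ sin δ + cos ϕ cos δ sin h₀ = 1.5048×-0.84897×0.04098 + 0.52844×0.99916×0.99783 = -0.052353 + 0.526850 = 0.474497.
Q̄ = (S_0/π) × [bracket] = (1361/π) × 0.474497 = 205.56 W/m².
Ratio Q̄_A / Q̄_B = 426.36 / 205.56 = 2.074.

Q̄_A / Q̄_B ≈ 2.07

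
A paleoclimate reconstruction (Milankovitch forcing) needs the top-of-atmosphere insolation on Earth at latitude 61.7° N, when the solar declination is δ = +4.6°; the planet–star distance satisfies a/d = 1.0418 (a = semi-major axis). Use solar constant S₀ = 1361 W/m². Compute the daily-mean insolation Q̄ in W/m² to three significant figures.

cos H₀ = −tan(+61.7°) tan(+4.600°) = -0.1494, H₀ = 1.7208 rad.
Bracket: H₀ sin φ sin δ + cos φ cos δ sin H₀ = 1.7208×0.88048×0.08020 + 0.47409×0.99678×0.98877 = 0.121513 + 0.467257 = 0.588770.
Inverse-square distance factor (a/d)² = 1.0418² = 1.085347.
Q̄ = (S₀/π) × 1.085347 × [bracket] = (1361/π) × 1.085347 × 0.588770 = 276.8 W/m².

Q̄ ≈ 277 W/m²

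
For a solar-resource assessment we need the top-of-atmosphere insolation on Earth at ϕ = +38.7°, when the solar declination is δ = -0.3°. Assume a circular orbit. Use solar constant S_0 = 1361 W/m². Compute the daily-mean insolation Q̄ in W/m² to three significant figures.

Q̄ ≈ 336 W/m²

cos h₀ = −tan(+38.7°) tan(-0.300°) = 0.0042, h₀ = 1.5666 rad.
Bracket: h₀ sin ϕ sin δ + cos ϕ cos δ sin h₀ = 1.5666×0.62524×-0.00524 + 0.78043×0.99999×0.99999 = -0.005133 + 0.780414 = 0.775281.
Q̄ = (S_0/π) × [bracket] = (1361/π) × 0.775281 = 335.9 W/m².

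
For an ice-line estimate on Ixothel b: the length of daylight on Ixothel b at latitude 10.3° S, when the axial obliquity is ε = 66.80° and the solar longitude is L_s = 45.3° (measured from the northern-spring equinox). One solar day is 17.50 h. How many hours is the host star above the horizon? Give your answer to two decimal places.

Solar declination: sin δ = sin ε · sin L_s = sin 66.80° × sin 45.3° = 0.65332, so δ = +40.792°.
cos h₀ = −tan ϕ · tan δ = −tan(-10.3°) × tan(+40.792°) = 0.1568, so h₀ = 1.4133 rad = 80.98°.
Daylight = 2h₀/(2π) × 17.50 h = (1.4133/π) × 17.50 = 7.87 h.

7.87 h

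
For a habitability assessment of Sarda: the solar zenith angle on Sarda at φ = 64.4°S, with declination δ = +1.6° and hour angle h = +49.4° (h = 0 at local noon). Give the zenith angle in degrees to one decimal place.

θ_z = 75.2°

cos θ_z = sin φ sin δ + cos φ cos δ cos h = -0.025181 + 0.281081 = 0.255900.
θ_z = arccos(0.255900) = 75.2°.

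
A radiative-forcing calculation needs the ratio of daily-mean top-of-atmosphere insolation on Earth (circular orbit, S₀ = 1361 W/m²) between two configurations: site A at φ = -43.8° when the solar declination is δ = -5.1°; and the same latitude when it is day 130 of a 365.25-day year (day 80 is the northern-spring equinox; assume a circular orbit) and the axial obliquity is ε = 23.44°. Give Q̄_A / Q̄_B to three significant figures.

Q̄_A / Q̄_B ≈ 2.09

— Configuration A (φ=-43.8°):
cos H₀ = −tan(-43.8°) tan(-5.100°) = -0.0856, H₀ = 1.6565 rad.
Bracket: H₀ sin φ sin δ + cos φ cos δ sin H₀ = 1.6565×-0.69214×-0.08889 + 0.72176×0.99604×0.99633 = 0.101915 + 0.716263 = 0.818178.
Q̄ = (S₀/π) × [bracket] = (1361/π) × 0.818178 = 354.45 W/m².
— Configuration B (φ=-43.8°):
Solar longitude: λ_s = 360° × (130 − 80)/365.25 = 49.281°.
sin δ = sin 23.44° × sin 49.281° = 0.30149, so δ = +17.547°.
cos H₀ = −tan(-43.8°) tan(+17.547°) = 0.3032, H₀ = 1.2627 rad.
Bracket: H₀ sin φ sin δ + cos φ cos δ sin H₀ = 1.2627×-0.69214×0.30149 + 0.72176×0.95347×0.95292 = -0.263492 + 0.655777 = 0.392285.
Q̄ = (S₀/π) × [bracket] = (1361/π) × 0.392285 = 169.95 W/m².
Ratio Q̄_A / Q̄_B = 354.45 / 169.95 = 2.086.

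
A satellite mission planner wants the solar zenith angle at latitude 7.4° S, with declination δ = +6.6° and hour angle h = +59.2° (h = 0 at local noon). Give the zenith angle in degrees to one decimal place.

cos θ_z = sin ϕ sin δ + cos ϕ cos δ cos h = -0.014803 + 0.504413 = 0.489610.
θ_z = arccos(0.489610) = 60.7°.

θ_z = 60.7°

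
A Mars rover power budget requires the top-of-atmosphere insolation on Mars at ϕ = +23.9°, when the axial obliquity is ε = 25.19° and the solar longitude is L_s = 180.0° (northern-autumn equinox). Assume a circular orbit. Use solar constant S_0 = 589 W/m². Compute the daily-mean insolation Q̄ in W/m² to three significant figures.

Q̄ ≈ 171 W/m²

Solar declination: sin δ = sin ε · sin L_s = sin 25.19° × sin 180.0° = 0.00000, so δ = +0.000°.
cos h₀ = −tan(+23.9°) tan(+0.000°) = -0.0000, h₀ = 1.5708 rad.
Bracket: h₀ sin ϕ sin δ + cos ϕ cos δ sin h₀ = 1.5708×0.40514×0.00000 + 0.91425×1.00000×1.00000 = 0.000000 + 0.914250 = 0.914250.
Q̄ = (S_0/π) × [bracket] = (589/π) × 0.914250 = 171.4 W/m².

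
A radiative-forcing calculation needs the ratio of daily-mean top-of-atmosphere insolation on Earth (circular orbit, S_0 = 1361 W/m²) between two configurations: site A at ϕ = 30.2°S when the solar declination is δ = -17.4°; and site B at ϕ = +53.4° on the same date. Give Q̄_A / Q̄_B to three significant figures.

Q̄_A / Q̄_B ≈ 4.42

— Configuration A (ϕ=-30.2°):
cos h₀ = −tan(-30.2°) tan(-17.400°) = -0.1824, h₀ = 1.7542 rad.
Bracket: h₀ sin ϕ sin δ + cos ϕ cos δ sin h₀ = 1.7542×-0.50302×-0.29904 + 0.86427×0.95424×0.98323 = 0.263872 + 0.810890 = 1.074762.
Q̄ = (S_0/π) × [bracket] = (1361/π) × 1.074762 = 465.61 W/m².
— Configuration B (ϕ=+53.4°):
cos h₀ = −tan(+53.4°) tan(-17.400°) = 0.4220, h₀ = 1.1352 rad.
Bracket: h₀ sin ϕ sin δ + cos ϕ cos δ sin h₀ = 1.1352×0.80282×-0.29904 + 0.59622×0.95424×0.90661 = -0.272533 + 0.515804 = 0.243271.
Q̄ = (S_0/π) × [bracket] = (1361/π) × 0.243271 = 105.39 W/m².
Ratio Q̄_A / Q̄_B = 465.61 / 105.39 = 4.418.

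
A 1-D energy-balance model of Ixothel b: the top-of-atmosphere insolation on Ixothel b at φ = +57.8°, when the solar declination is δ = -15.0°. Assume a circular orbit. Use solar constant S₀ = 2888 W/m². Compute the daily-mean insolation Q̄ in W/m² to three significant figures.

Q̄ ≈ 200 W/m²

cos H₀ = −tan(+57.8°) tan(-15.000°) = 0.4255, H₀ = 1.1313 rad.
Bracket: H₀ sin φ sin δ + cos φ cos δ sin H₀ = 1.1313×0.84619×-0.25882 + 0.53288×0.96593×0.90496 = -0.247767 + 0.465805 = 0.218038.
Q̄ = (S₀/π) × [bracket] = (2888/π) × 0.218038 = 200.4 W/m².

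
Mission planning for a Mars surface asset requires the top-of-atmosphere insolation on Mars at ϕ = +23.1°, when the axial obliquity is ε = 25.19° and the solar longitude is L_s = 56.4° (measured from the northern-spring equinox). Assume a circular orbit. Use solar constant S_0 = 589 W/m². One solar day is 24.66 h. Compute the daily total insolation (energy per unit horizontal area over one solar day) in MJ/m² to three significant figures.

Solar declination: sin δ = sin ε · sin L_s = sin 25.19° × sin 56.4° = 0.35451, so δ = +20.763°.
cos h₀ = −tan(+23.1°) tan(+20.763°) = -0.1617, h₀ = 1.7332 rad.
Bracket: h₀ sin ϕ sin δ + cos ϕ cos δ sin h₀ = 1.7332×0.39234×0.35451 + 0.91982×0.93505×0.98684 = 0.241068 + 0.848759 = 1.089827.
Q̄ = (S_0/π) × [bracket] = (589/π) × 1.089827 = 204.33 W/m².
Daily total = Q̄ × 24.66 h × 3600 s/h = 204.33 × 24.66 × 3600 / 10⁶ = 18.14 MJ/m².

18.1 MJ/m²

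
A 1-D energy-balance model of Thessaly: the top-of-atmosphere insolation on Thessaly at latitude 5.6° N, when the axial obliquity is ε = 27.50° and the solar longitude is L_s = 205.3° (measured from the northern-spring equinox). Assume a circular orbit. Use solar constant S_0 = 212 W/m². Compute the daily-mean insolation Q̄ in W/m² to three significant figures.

Q̄ ≈ 63.8 W/m²

Solar declination: sin δ = sin ε · sin L_s = sin 27.50° × sin 205.3° = -0.19733, so δ = -11.381°.
cos h₀ = −tan(+5.6°) tan(-11.381°) = 0.0197, h₀ = 1.5511 rad.
Bracket: h₀ sin ϕ sin δ + cos ϕ cos δ sin h₀ = 1.5511×0.09758×-0.19733 + 0.99523×0.98034×0.99981 = -0.029867 + 0.975478 = 0.945611.
Q̄ = (S_0/π) × [bracket] = (212/π) × 0.945611 = 63.81 W/m².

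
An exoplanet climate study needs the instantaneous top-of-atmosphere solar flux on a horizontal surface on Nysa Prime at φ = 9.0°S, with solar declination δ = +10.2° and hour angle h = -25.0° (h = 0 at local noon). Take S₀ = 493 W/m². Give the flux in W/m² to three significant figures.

421 W/m²

cos θ_z = sin φ sin δ + cos φ cos δ cos h = -0.027702 + 0.881002 = 0.853300.
Flux = S₀ · cos θ_z = 493 × 0.853300 = 420.7 W/m².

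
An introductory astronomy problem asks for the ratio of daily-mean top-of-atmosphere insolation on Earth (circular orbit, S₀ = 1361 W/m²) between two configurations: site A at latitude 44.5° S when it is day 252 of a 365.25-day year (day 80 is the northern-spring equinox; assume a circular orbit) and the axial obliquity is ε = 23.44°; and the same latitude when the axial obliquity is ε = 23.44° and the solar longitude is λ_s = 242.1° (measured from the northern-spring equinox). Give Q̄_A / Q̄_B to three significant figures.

Q̄_A / Q̄_B ≈ 0.576

— Configuration A (φ=-44.5°):
Solar longitude: λ_s = 360° × (252 − 80)/365.25 = 169.528°.
sin δ = sin 23.44° × sin 169.528° = 0.07230, so δ = +4.146°.
cos H₀ = −tan(-44.5°) tan(+4.146°) = 0.0712, H₀ = 1.4995 rad.
Bracket: H₀ sin φ sin δ + cos φ cos δ sin H₀ = 1.4995×-0.70091×0.07230 + 0.71325×0.99738×0.99746 = -0.075988 + 0.709574 = 0.633586.
Q̄ = (S₀/π) × [bracket] = (1361/π) × 0.633586 = 274.48 W/m².
— Configuration B (φ=-44.5°):
Solar declination: sin δ = sin ε · sin λ_s = sin 23.44° × sin 242.1° = -0.35155, so δ = -20.582°.
cos H₀ = −tan(-44.5°) tan(-20.582°) = -0.3690, H₀ = 1.9488 rad.
Bracket: H₀ sin φ sin δ + cos φ cos δ sin H₀ = 1.9488×-0.70091×-0.35155 + 0.71325×0.93617×0.92942 = 0.480194 + 0.620595 = 1.100789.
Q̄ = (S₀/π) × [bracket] = (1361/π) × 1.100789 = 476.88 W/m².
Ratio Q̄_A / Q̄_B = 274.48 / 476.88 = 0.5756.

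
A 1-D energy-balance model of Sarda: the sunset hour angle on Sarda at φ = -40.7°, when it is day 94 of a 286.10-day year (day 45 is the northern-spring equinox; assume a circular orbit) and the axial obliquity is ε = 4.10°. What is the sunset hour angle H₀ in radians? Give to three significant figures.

H₀ = 1.52 rad

Solar longitude: λ_s = 360° × (94 − 45)/286.10 = 61.657°.
sin δ = sin 4.10° × sin 61.657° = 0.06293, so δ = +3.608°.
cos H₀ = −tan φ · tan δ = −tan(-40.7°) × tan(+3.608°) = 0.0542, so H₀ = 1.5165 rad = 86.89°.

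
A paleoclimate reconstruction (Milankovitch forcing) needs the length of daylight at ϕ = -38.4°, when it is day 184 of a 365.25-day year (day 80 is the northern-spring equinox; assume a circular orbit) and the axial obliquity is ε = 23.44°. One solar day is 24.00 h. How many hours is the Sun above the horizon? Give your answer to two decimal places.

9.40 h

Solar longitude: L_s = 360° × (184 − 80)/365.25 = 102.505°.
sin δ = sin 23.44° × sin 102.505° = 0.38835, so δ = +22.852°.
cos h₀ = −tan ϕ · tan δ = −tan(-38.4°) × tan(+22.852°) = 0.3340, so h₀ = 1.2302 rad = 70.49°.
Daylight = 2h₀/(2π) × 24.00 h = (1.2302/π) × 24.00 = 9.40 h.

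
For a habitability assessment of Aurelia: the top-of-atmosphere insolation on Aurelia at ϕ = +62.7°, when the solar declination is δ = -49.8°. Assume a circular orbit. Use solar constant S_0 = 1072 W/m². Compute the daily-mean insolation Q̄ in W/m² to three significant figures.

cos h₀ = −tan(+62.7°) tan(-49.800°) = 2.2927 ≥ 1 ⇒ polar night, h₀ = 0 and Q̄ = 0.

Q̄ ≈ 0.00 W/m²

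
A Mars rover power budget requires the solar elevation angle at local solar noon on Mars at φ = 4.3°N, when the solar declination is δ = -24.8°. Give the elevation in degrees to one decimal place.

At local noon the hour angle is zero, so the zenith angle equals |φ − δ| = |+4.3° − (-24.800°)| = 29.100°.
Elevation = 90° − 29.100° = 60.9°.

60.9°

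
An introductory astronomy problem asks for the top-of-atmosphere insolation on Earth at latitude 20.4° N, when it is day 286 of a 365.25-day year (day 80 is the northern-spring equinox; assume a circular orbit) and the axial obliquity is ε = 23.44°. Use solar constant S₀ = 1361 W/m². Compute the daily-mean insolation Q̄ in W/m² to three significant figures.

Solar longitude: λ_s = 360° × (286 − 80)/365.25 = 203.039°.
sin δ = sin 23.44° × sin 203.039° = -0.15568, so δ = -8.956°.
cos H₀ = −tan(+20.4°) tan(-8.956°) = 0.0586, H₀ = 1.5122 rad.
Bracket: H₀ sin φ sin δ + cos φ cos δ sin H₀ = 1.5122×0.34857×-0.15568 + 0.93728×0.98781×0.99828 = -0.082060 + 0.924262 = 0.842202.
Q̄ = (S₀/π) × [bracket] = (1361/π) × 0.842202 = 364.9 W/m².

Q̄ ≈ 365 W/m²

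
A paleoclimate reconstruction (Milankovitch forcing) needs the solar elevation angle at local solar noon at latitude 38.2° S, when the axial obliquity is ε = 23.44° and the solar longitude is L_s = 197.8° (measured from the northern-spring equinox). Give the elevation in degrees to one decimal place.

58.8°

Solar declination: sin δ = sin ε · sin L_s = sin 23.44° × sin 197.8° = -0.12160, so δ = -6.985°.
At local noon the hour angle is zero, so the zenith angle equals |ϕ − δ| = |-38.2° − (-6.985°)| = 31.215°.
Elevation = 90° − 31.215° = 58.8°.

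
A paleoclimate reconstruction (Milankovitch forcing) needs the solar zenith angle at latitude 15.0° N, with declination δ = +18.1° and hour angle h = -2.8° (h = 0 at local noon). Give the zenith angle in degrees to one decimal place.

θ_z = 4.1°

cos θ_z = sin ϕ sin δ + cos ϕ cos δ cos h = 0.080409 + 0.917032 = 0.997441.
θ_z = arccos(0.997441) = 4.1°.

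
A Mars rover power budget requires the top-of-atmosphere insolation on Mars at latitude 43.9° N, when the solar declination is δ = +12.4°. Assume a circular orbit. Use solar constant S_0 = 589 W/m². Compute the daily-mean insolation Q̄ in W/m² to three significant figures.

Q̄ ≈ 179 W/m²

cos h₀ = −tan(+43.9°) tan(+12.400°) = -0.2116, h₀ = 1.7840 rad.
Bracket: h₀ sin ϕ sin δ + cos ϕ cos δ sin h₀ = 1.7840×0.69340×0.21474 + 0.72055×0.97667×0.97736 = 0.265639 + 0.687807 = 0.953446.
Q̄ = (S_0/π) × [bracket] = (589/π) × 0.953446 = 178.8 W/m².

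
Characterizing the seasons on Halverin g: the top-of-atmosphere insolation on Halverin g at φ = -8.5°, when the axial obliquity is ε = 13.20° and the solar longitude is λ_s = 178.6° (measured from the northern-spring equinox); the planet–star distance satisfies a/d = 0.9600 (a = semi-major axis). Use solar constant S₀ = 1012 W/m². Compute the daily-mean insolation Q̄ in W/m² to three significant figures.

Solar declination: sin δ = sin ε · sin λ_s = sin 13.20° × sin 178.6° = 0.00558, so δ = +0.320°.
cos H₀ = −tan(-8.5°) tan(+0.320°) = 0.0008, H₀ = 1.5700 rad.
Bracket: H₀ sin φ sin δ + cos φ cos δ sin H₀ = 1.5700×-0.14781×0.00558 + 0.98902×0.99998×1.00000 = -0.001295 + 0.989000 = 0.987705.
Inverse-square distance factor (a/d)² = 0.9600² = 0.921600.
Q̄ = (S₀/π) × 0.921600 × [bracket] = (1012/π) × 0.921600 × 0.987705 = 293.2 W/m².

Q̄ ≈ 293 W/m²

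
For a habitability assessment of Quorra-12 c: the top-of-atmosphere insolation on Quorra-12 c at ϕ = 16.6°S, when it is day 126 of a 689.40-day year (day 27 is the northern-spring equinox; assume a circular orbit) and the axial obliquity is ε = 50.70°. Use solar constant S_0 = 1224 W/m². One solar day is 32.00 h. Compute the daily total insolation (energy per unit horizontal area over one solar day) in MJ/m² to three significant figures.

22.8 MJ/m²

Solar longitude: L_s = 360° × (126 − 27)/689.40 = 51.697°.
sin δ = sin 50.70° × sin 51.697° = 0.60727, so δ = +37.392°.
cos h₀ = −tan(-16.6°) tan(+37.392°) = 0.2279, h₀ = 1.3409 rad.
Bracket: h₀ sin ϕ sin δ + cos ϕ cos δ sin h₀ = 1.3409×-0.28569×0.60727 + 0.95832×0.79450×0.97369 = -0.232634 + 0.741353 = 0.508719.
Q̄ = (S_0/π) × [bracket] = (1224/π) × 0.508719 = 198.20 W/m².
Daily total = Q̄ × 32.00 h × 3600 s/h = 198.20 × 32.00 × 3600 / 10⁶ = 22.83 MJ/m².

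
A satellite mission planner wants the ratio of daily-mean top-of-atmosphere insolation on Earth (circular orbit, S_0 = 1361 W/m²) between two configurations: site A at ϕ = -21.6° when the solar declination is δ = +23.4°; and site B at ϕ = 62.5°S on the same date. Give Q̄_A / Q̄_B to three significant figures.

Q̄_A / Q̄_B ≈ 22.8

— Configuration A (ϕ=-21.6°):
cos h₀ = −tan(-21.6°) tan(+23.400°) = 0.1713, h₀ = 1.3986 rad.
Bracket: h₀ sin ϕ sin δ + cos ϕ cos δ sin h₀ = 1.3986×-0.36812×0.39715 + 0.92978×0.91775×0.98521 = -0.204474 + 0.840685 = 0.636211.
Q̄ = (S_0/π) × [bracket] = (1361/π) × 0.636211 = 275.62 W/m².
— Configuration B (ϕ=-62.5°):
cos h₀ = −tan(-62.5°) tan(+23.400°) = 0.8313, h₀ = 0.5894 rad.
Bracket: h₀ sin ϕ sin δ + cos ϕ cos δ sin h₀ = 0.5894×-0.88701×0.39715 + 0.46175×0.91775×0.55585 = -0.207631 + 0.235553 = 0.027922.
Q̄ = (S_0/π) × [bracket] = (1361/π) × 0.027922 = 12.096 W/m².
Ratio Q̄_A / Q̄_B = 275.62 / 12.096 = 22.79.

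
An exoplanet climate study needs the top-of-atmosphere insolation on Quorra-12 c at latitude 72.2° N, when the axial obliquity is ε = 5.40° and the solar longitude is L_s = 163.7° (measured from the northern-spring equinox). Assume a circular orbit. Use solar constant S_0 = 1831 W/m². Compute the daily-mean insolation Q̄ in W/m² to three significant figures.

Q̄ ≈ 202 W/m²

Solar declination: sin δ = sin ε · sin L_s = sin 5.40° × sin 163.7° = 0.02641, so δ = +1.514°.
cos h₀ = −tan(+72.2°) tan(+1.514°) = -0.0823, h₀ = 1.6532 rad.
Bracket: h₀ sin ϕ sin δ + cos ϕ cos δ sin h₀ = 1.6532×0.95213×0.02641 + 0.30570×0.99965×0.99661 = 0.041571 + 0.304557 = 0.346128.
Q̄ = (S_0/π) × [bracket] = (1831/π) × 0.346128 = 201.7 W/m².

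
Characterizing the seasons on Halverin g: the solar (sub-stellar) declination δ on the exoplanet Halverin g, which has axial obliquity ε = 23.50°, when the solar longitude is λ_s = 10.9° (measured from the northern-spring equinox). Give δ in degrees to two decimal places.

sin δ = sin ε · sin λ_s = sin 23.50° × sin 10.9° = 0.075402.
δ = arcsin(0.075402) = +4.32°.

δ = +4.32°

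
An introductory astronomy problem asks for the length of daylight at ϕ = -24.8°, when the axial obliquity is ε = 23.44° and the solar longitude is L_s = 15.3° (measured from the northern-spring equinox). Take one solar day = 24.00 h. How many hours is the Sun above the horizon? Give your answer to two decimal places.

11.63 h

Solar declination: sin δ = sin ε · sin L_s = sin 23.44° × sin 15.3° = 0.10497, so δ = +6.025°.
cos h₀ = −tan ϕ · tan δ = −tan(-24.8°) × tan(+6.025°) = 0.0488, so h₀ = 1.5220 rad = 87.20°.
Daylight = 2h₀/(2π) × 24.00 h = (1.5220/π) × 24.00 = 11.63 h.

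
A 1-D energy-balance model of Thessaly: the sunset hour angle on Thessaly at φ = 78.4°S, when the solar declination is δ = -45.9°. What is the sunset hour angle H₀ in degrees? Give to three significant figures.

Sunrise equation: cos H₀ = −tan φ · tan δ = -5.0271 ≤ −1, so the host star never sets (polar day) and H₀ = π.

H₀ = 180°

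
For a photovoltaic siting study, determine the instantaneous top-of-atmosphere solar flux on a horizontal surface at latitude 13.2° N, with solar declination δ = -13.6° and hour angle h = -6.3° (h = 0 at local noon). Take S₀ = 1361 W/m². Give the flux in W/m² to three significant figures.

1.21e+03 W/m²

cos θ_z = sin φ sin δ + cos φ cos δ cos h = -0.053695 + 0.940566 = 0.886871.
Flux = S₀ · cos θ_z = 1361 × 0.886871 = 1207 W/m².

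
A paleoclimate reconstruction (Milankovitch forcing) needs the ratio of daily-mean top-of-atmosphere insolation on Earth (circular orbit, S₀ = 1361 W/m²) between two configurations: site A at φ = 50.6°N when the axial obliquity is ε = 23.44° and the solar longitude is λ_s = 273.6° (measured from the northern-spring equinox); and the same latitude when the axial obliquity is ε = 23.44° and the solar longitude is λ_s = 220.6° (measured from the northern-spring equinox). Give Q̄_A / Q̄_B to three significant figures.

— Configuration A (φ=+50.6°):
Solar declination: sin δ = sin ε · sin λ_s = sin 23.44° × sin 273.6° = -0.39700, so δ = -23.391°.
cos H₀ = −tan(+50.6°) tan(-23.391°) = 0.5266, H₀ = 1.0162 rad.
Bracket: H₀ sin φ sin δ + cos φ cos δ sin H₀ = 1.0162×0.77273×-0.39700 + 0.63473×0.91782×0.85011 = -0.311744 + 0.495247 = 0.183503.
Q̄ = (S₀/π) × [bracket] = (1361/π) × 0.183503 = 79.497 W/m².
— Configuration B (φ=+50.6°):
Solar declination: sin δ = sin ε · sin λ_s = sin 23.44° × sin 220.6° = -0.25887, so δ = -15.003°.
cos H₀ = −tan(+50.6°) tan(-15.003°) = 0.3263, H₀ = 1.2384 rad.
Bracket: H₀ sin φ sin δ + cos φ cos δ sin H₀ = 1.2384×0.77273×-0.25887 + 0.63473×0.96591×0.94527 = -0.247725 + 0.579538 = 0.331813.
Q̄ = (S₀/π) × [bracket] = (1361/π) × 0.331813 = 143.75 W/m².
Ratio Q̄_A / Q̄_B = 79.497 / 143.75 = 0.5530.

Q̄_A / Q̄_B ≈ 0.553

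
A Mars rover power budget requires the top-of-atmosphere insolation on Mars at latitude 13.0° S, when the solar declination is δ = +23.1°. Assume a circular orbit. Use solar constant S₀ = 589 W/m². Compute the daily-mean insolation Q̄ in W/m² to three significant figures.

cos H₀ = −tan(-13.0°) tan(+23.100°) = 0.0985, H₀ = 1.4722 rad.
Bracket: H₀ sin φ sin δ + cos φ cos δ sin H₀ = 1.4722×-0.22495×0.39234 + 0.97437×0.91982×0.99514 = -0.129932 + 0.891889 = 0.761957.
Q̄ = (S₀/π) × [bracket] = (589/π) × 0.761957 = 142.9 W/m².

Q̄ ≈ 143 W/m²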